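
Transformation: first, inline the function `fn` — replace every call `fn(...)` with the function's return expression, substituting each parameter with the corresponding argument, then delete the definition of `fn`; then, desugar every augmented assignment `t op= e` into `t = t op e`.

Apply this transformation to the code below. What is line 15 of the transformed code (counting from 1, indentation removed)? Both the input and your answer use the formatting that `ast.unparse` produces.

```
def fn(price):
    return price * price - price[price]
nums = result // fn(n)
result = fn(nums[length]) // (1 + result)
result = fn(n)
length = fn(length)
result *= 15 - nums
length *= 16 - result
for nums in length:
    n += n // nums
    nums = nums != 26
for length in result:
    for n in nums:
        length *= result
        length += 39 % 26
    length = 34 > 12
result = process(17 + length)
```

Transformed code:
nums = result // (n * n - n[n])
result = (nums[length] * nums[length] - nums[length][nums[length]]) // (1 + result)
result = n * n - n[n]
length = length * length - length[length]
result = result * (15 - nums)
length = length * (16 - result)
for nums in length:
    n = n + n // nums
    nums = nums != 26
for length in result:
    for n in nums:
        length = length * result
        length = length + 39 % 26
    length = 34 > 12
result = process(17 + length)

result = process(17 + length)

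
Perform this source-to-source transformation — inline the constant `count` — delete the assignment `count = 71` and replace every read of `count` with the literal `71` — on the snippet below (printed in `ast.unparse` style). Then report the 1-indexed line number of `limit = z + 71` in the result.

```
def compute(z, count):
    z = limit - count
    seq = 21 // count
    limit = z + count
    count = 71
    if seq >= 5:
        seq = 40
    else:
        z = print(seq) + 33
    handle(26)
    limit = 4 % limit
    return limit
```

4

Transformed code:
def compute(z, count):
    z = limit - 71
    seq = 21 // 71
    limit = z + 71
    if seq >= 5:
        seq = 40
    else:
        z = print(seq) + 33
    handle(26)
    limit = 4 % limit
    return limit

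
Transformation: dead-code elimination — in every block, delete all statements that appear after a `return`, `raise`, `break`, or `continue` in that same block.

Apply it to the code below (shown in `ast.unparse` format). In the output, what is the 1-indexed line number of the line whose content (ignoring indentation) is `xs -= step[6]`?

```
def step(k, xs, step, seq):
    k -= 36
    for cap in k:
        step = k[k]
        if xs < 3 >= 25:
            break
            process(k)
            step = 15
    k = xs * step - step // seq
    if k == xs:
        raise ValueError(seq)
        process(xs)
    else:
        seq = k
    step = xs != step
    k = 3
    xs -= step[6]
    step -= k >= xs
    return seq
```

Transformed code:
def step(k, xs, step, seq):
    k -= 36
    for cap in k:
        step = k[k]
        if xs < 3 >= 25:
            break
    k = xs * step - step // seq
    if k == xs:
        raise ValueError(seq)
    else:
        seq = k
    step = xs != step
    k = 3
    xs -= step[6]
    step -= k >= xs
    return seq

14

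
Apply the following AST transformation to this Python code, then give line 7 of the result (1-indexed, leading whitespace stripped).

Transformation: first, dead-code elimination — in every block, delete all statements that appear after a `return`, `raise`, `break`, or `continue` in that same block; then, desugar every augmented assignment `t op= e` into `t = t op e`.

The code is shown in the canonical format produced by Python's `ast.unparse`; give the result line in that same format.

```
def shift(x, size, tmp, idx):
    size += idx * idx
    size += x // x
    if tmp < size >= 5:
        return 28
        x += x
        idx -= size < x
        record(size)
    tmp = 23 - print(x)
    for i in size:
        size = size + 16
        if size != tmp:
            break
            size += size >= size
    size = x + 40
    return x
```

Transformed code:
def shift(x, size, tmp, idx):
    size = size + idx * idx
    size = size + x // x
    if tmp < size >= 5:
        return 28
    tmp = 23 - print(x)
    for i in size:
        size = size + 16
        if size != tmp:
            break
    size = x + 40
    return x

for i in size:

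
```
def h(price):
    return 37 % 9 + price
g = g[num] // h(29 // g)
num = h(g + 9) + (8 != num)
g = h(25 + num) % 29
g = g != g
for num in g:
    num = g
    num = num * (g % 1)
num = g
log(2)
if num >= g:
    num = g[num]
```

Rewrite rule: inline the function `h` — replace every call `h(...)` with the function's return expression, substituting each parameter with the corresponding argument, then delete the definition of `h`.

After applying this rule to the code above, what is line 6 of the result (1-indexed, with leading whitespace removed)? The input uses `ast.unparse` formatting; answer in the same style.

num = g

Transformed code:
g = g[num] // (37 % 9 + 29 // g)
num = 37 % 9 + (g + 9) + (8 != num)
g = (37 % 9 + (25 + num)) % 29
g = g != g
for num in g:
    num = g
    num = num * (g % 1)
num = g
log(2)
if num >= g:
    num = g[num]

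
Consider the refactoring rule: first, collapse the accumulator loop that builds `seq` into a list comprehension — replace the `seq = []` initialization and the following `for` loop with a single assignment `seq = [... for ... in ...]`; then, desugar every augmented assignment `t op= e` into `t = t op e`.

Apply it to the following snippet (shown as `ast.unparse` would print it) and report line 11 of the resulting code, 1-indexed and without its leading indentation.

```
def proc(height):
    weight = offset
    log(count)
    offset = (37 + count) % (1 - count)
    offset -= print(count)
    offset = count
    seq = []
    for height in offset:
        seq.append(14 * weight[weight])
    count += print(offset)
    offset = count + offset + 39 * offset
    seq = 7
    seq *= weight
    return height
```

seq = seq * weight

Transformed code:
def proc(height):
    weight = offset
    log(count)
    offset = (37 + count) % (1 - count)
    offset = offset - print(count)
    offset = count
    seq = [14 * weight[weight] for height in offset]
    count = count + print(offset)
    offset = count + offset + 39 * offset
    seq = 7
    seq = seq * weight
    return height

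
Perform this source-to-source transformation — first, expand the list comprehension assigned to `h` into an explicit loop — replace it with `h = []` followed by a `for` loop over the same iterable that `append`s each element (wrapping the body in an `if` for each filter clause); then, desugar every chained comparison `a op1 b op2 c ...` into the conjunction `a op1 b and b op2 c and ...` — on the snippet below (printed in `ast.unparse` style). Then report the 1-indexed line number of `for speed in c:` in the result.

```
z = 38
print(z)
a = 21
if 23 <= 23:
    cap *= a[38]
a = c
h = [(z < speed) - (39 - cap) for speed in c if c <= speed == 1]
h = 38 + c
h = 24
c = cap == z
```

8

Transformed code:
z = 38
print(z)
a = 21
if 23 <= 23:
    cap *= a[38]
a = c
h = []
for speed in c:
    if c <= speed and speed == 1:
        h.append((z < speed) - (39 - cap))
h = 38 + c
h = 24
c = cap == z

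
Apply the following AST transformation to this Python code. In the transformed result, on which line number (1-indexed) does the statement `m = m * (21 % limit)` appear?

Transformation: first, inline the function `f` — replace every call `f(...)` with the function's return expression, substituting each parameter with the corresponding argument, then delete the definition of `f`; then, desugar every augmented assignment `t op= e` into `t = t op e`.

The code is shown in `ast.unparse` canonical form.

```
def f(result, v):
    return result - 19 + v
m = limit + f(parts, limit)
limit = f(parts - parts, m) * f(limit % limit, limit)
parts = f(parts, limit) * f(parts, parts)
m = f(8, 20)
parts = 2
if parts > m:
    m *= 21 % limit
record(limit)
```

Transformed code:
m = limit + (parts - 19 + limit)
limit = (parts - parts - 19 + m) * (limit % limit - 19 + limit)
parts = (parts - 19 + limit) * (parts - 19 + parts)
m = 8 - 19 + 20
parts = 2
if parts > m:
    m = m * (21 % limit)
record(limit)

7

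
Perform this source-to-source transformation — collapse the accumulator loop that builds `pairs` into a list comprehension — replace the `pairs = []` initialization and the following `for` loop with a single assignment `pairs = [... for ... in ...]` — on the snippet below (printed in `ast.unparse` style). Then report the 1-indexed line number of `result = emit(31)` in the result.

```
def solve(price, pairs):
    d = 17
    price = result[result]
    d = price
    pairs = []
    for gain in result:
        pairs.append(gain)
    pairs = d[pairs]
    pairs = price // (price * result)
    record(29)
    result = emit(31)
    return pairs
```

Transformed code:
def solve(price, pairs):
    d = 17
    price = result[result]
    d = price
    pairs = [gain for gain in result]
    pairs = d[pairs]
    pairs = price // (price * result)
    record(29)
    result = emit(31)
    return pairs

9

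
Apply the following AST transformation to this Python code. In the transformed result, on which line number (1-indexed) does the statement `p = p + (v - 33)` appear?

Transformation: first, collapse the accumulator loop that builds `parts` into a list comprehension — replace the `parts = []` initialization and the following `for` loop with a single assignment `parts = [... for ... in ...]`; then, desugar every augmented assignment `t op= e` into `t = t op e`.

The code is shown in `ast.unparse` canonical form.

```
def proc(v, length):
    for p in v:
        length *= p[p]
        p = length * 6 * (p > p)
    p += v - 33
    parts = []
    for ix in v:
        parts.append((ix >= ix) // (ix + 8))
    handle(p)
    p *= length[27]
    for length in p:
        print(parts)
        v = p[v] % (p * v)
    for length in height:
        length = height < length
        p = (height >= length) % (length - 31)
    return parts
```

Transformed code:
def proc(v, length):
    for p in v:
        length = length * p[p]
        p = length * 6 * (p > p)
    p = p + (v - 33)
    parts = [(ix >= ix) // (ix + 8) for ix in v]
    handle(p)
    p = p * length[27]
    for length in p:
        print(parts)
        v = p[v] % (p * v)
    for length in height:
        length = height < length
        p = (height >= length) % (length - 31)
    return parts

5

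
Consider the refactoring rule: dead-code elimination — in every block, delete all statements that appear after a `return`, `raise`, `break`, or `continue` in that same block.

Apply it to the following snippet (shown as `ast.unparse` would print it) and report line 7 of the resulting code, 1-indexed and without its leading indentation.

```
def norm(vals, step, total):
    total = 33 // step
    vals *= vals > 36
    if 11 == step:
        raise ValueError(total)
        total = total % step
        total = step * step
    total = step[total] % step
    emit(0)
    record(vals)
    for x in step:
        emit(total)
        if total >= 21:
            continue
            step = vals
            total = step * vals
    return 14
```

emit(0)

Transformed code:
def norm(vals, step, total):
    total = 33 // step
    vals *= vals > 36
    if 11 == step:
        raise ValueError(total)
    total = step[total] % step
    emit(0)
    record(vals)
    for x in step:
        emit(total)
        if total >= 21:
            continue
    return 14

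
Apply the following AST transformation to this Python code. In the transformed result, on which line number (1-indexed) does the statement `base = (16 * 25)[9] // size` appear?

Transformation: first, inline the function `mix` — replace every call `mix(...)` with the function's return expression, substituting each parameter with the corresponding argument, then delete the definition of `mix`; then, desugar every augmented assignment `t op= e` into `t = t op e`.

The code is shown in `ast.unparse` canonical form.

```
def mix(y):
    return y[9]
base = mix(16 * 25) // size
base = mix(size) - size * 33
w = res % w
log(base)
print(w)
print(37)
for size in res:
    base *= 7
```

1

Transformed code:
base = (16 * 25)[9] // size
base = size[9] - size * 33
w = res % w
log(base)
print(w)
print(37)
for size in res:
    base = base * 7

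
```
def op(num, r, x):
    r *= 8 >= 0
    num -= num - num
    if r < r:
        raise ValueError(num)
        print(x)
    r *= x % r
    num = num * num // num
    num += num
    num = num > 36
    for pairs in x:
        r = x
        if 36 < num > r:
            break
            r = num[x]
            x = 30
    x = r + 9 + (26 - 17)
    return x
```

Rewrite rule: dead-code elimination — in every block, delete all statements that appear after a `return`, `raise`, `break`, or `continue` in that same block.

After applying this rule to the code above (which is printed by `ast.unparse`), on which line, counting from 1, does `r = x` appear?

11

Transformed code:
def op(num, r, x):
    r *= 8 >= 0
    num -= num - num
    if r < r:
        raise ValueError(num)
    r *= x % r
    num = num * num // num
    num += num
    num = num > 36
    for pairs in x:
        r = x
        if 36 < num > r:
            break
    x = r + 9 + (26 - 17)
    return x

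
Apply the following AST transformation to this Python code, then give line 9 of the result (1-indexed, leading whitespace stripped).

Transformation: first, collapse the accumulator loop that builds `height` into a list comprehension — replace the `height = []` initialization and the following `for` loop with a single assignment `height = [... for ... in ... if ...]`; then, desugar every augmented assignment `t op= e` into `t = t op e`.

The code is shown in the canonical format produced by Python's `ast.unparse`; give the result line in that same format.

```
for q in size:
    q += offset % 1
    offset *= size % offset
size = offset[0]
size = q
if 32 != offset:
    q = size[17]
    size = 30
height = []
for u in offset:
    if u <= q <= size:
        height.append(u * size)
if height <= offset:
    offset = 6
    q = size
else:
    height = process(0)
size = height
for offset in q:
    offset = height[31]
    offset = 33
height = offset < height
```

height = [u * size for u in offset if u <= q <= size]

Transformed code:
for q in size:
    q = q + offset % 1
    offset = offset * (size % offset)
size = offset[0]
size = q
if 32 != offset:
    q = size[17]
    size = 30
height = [u * size for u in offset if u <= q <= size]
if height <= offset:
    offset = 6
    q = size
else:
    height = process(0)
size = height
for offset in q:
    offset = height[31]
    offset = 33
height = offset < height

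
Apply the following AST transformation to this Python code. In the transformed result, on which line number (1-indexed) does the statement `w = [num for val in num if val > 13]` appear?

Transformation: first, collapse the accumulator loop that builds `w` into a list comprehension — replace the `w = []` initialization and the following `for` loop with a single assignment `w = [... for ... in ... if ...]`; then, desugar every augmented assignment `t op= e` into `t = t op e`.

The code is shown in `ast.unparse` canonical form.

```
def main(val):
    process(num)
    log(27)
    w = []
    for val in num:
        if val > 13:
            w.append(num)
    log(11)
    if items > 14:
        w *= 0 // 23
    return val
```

Transformed code:
def main(val):
    process(num)
    log(27)
    w = [num for val in num if val > 13]
    log(11)
    if items > 14:
        w = w * (0 // 23)
    return val

4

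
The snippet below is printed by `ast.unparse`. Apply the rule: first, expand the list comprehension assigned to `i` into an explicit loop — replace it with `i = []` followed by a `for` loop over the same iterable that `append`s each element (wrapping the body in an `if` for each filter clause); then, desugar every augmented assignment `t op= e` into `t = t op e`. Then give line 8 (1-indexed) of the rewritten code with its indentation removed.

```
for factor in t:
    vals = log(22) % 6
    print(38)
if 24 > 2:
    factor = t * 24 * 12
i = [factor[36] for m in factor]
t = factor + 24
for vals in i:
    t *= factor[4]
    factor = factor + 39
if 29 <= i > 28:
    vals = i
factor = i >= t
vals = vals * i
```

Transformed code:
for factor in t:
    vals = log(22) % 6
    print(38)
if 24 > 2:
    factor = t * 24 * 12
i = []
for m in factor:
    i.append(factor[36])
t = factor + 24
for vals in i:
    t = t * factor[4]
    factor = factor + 39
if 29 <= i > 28:
    vals = i
factor = i >= t
vals = vals * i

i.append(factor[36])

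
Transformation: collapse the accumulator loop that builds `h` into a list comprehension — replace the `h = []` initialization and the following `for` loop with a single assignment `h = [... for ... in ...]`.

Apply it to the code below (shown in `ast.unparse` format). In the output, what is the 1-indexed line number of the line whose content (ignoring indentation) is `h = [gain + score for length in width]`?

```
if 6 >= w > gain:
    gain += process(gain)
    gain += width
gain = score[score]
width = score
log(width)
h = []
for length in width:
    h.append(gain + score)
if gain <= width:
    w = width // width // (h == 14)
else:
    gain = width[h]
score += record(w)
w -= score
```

7

Transformed code:
if 6 >= w > gain:
    gain += process(gain)
    gain += width
gain = score[score]
width = score
log(width)
h = [gain + score for length in width]
if gain <= width:
    w = width // width // (h == 14)
else:
    gain = width[h]
score += record(w)
w -= score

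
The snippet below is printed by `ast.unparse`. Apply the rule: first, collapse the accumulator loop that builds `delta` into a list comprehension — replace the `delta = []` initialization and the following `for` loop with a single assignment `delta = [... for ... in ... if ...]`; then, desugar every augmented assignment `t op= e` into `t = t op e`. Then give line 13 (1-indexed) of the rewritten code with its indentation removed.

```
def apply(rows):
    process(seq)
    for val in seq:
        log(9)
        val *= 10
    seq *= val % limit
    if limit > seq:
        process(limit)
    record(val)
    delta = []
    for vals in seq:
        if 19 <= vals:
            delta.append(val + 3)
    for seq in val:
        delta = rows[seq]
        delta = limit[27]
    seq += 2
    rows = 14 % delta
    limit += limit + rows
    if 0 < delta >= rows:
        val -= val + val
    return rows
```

delta = limit[27]

Transformed code:
def apply(rows):
    process(seq)
    for val in seq:
        log(9)
        val = val * 10
    seq = seq * (val % limit)
    if limit > seq:
        process(limit)
    record(val)
    delta = [val + 3 for vals in seq if 19 <= vals]
    for seq in val:
        delta = rows[seq]
        delta = limit[27]
    seq = seq + 2
    rows = 14 % delta
    limit = limit + (limit + rows)
    if 0 < delta >= rows:
        val = val - (val + val)
    return rows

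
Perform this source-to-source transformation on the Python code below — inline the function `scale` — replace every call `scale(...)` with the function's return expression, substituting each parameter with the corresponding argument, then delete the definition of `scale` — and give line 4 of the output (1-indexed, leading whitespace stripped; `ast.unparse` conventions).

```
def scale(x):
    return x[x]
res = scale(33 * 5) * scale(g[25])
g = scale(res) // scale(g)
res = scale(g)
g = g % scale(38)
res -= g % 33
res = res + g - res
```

g = g % 38[38]

Transformed code:
res = (33 * 5)[33 * 5] * g[25][g[25]]
g = res[res] // g[g]
res = g[g]
g = g % 38[38]
res -= g % 33
res = res + g - res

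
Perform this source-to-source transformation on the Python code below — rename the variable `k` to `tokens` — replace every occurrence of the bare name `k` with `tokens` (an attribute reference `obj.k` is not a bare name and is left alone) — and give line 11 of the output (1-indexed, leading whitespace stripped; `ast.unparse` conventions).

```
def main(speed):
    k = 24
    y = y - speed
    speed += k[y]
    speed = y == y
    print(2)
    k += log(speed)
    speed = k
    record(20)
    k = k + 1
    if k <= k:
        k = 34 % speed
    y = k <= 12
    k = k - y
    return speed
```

Transformed code:
def main(speed):
    tokens = 24
    y = y - speed
    speed += tokens[y]
    speed = y == y
    print(2)
    tokens += log(speed)
    speed = tokens
    record(20)
    tokens = tokens + 1
    if tokens <= tokens:
        tokens = 34 % speed
    y = tokens <= 12
    tokens = tokens - y
    return speed

if tokens <= tokens:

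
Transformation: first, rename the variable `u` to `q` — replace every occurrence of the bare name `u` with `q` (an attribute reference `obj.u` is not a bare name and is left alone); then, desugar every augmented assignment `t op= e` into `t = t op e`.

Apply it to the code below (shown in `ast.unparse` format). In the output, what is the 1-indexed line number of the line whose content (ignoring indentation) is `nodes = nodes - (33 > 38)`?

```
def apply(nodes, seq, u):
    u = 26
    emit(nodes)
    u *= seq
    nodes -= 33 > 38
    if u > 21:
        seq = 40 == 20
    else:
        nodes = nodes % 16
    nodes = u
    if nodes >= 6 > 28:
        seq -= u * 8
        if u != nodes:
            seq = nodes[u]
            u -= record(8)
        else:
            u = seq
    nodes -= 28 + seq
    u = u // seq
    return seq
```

Transformed code:
def apply(nodes, seq, q):
    q = 26
    emit(nodes)
    q = q * seq
    nodes = nodes - (33 > 38)
    if q > 21:
        seq = 40 == 20
    else:
        nodes = nodes % 16
    nodes = q
    if nodes >= 6 > 28:
        seq = seq - q * 8
        if q != nodes:
            seq = nodes[q]
            q = q - record(8)
        else:
            q = seq
    nodes = nodes - (28 + seq)
    q = q // seq
    return seq

5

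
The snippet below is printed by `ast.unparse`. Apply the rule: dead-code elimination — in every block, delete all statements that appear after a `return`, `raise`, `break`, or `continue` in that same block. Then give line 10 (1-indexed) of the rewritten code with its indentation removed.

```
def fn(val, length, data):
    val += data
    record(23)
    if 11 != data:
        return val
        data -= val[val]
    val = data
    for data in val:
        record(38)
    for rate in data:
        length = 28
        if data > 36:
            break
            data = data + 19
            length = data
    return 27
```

length = 28

Transformed code:
def fn(val, length, data):
    val += data
    record(23)
    if 11 != data:
        return val
    val = data
    for data in val:
        record(38)
    for rate in data:
        length = 28
        if data > 36:
            break
    return 27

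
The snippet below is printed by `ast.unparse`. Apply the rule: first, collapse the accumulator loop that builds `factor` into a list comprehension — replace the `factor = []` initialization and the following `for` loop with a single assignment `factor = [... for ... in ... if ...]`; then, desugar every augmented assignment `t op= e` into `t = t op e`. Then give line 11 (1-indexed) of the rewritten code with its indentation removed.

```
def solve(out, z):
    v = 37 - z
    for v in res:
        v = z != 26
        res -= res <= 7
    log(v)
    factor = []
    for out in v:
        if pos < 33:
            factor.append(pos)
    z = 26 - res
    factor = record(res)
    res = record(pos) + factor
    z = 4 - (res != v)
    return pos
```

z = 4 - (res != v)

Transformed code:
def solve(out, z):
    v = 37 - z
    for v in res:
        v = z != 26
        res = res - (res <= 7)
    log(v)
    factor = [pos for out in v if pos < 33]
    z = 26 - res
    factor = record(res)
    res = record(pos) + factor
    z = 4 - (res != v)
    return pos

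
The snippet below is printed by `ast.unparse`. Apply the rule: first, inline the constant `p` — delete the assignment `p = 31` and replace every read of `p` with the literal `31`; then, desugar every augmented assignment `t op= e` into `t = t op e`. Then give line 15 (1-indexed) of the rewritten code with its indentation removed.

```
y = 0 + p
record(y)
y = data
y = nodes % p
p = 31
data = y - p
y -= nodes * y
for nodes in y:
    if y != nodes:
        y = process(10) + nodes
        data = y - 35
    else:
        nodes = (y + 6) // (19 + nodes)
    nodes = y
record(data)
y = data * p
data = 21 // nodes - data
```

y = data * 31

Transformed code:
y = 0 + 31
record(y)
y = data
y = nodes % 31
data = y - 31
y = y - nodes * y
for nodes in y:
    if y != nodes:
        y = process(10) + nodes
        data = y - 35
    else:
        nodes = (y + 6) // (19 + nodes)
    nodes = y
record(data)
y = data * 31
data = 21 // nodes - data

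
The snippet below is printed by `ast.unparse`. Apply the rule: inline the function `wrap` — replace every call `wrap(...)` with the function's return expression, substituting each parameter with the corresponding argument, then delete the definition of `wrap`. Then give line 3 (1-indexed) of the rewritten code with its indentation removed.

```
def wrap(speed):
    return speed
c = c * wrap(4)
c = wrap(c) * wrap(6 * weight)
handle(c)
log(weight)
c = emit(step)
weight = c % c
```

handle(c)

Transformed code:
c = c * 4
c = c * (6 * weight)
handle(c)
log(weight)
c = emit(step)
weight = c % c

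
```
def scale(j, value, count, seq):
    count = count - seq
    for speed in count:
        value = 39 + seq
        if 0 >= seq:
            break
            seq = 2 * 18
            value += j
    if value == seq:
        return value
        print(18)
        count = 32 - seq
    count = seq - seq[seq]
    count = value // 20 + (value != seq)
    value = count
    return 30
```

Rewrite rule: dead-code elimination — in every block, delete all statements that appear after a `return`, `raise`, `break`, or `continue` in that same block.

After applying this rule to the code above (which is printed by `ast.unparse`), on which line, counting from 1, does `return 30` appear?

12

Transformed code:
def scale(j, value, count, seq):
    count = count - seq
    for speed in count:
        value = 39 + seq
        if 0 >= seq:
            break
    if value == seq:
        return value
    count = seq - seq[seq]
    count = value // 20 + (value != seq)
    value = count
    return 30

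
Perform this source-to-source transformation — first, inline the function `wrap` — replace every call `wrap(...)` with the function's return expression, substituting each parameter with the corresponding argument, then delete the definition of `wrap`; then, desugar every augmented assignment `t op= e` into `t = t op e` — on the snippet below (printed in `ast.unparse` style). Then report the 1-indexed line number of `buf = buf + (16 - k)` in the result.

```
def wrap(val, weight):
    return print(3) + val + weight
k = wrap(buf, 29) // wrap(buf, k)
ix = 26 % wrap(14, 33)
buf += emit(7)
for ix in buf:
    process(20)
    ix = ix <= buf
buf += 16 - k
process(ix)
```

Transformed code:
k = (print(3) + buf + 29) // (print(3) + buf + k)
ix = 26 % (print(3) + 14 + 33)
buf = buf + emit(7)
for ix in buf:
    process(20)
    ix = ix <= buf
buf = buf + (16 - k)
process(ix)

7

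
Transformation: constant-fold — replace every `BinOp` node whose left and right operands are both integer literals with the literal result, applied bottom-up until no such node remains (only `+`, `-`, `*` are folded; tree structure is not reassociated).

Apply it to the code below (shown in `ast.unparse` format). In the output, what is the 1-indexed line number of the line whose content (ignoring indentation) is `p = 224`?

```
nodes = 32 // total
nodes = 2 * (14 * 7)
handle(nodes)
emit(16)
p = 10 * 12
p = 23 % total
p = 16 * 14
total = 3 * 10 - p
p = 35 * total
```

7

Transformed code:
nodes = 32 // total
nodes = 196
handle(nodes)
emit(16)
p = 120
p = 23 % total
p = 224
total = 30 - p
p = 35 * total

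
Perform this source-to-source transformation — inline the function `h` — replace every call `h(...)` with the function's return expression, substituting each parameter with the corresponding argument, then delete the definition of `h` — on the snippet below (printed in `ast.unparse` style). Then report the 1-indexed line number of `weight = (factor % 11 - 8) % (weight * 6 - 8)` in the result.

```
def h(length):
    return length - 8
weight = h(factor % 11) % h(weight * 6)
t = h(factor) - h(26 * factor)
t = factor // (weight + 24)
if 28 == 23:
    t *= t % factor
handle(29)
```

1

Transformed code:
weight = (factor % 11 - 8) % (weight * 6 - 8)
t = factor - 8 - (26 * factor - 8)
t = factor // (weight + 24)
if 28 == 23:
    t *= t % factor
handle(29)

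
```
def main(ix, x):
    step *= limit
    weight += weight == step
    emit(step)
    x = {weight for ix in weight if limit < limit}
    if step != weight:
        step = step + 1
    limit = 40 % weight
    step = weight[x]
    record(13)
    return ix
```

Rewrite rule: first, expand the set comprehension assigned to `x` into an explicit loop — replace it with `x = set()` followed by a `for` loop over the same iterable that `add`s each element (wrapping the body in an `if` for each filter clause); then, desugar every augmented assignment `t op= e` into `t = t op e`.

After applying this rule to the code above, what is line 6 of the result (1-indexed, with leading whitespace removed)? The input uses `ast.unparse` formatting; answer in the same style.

Transformed code:
def main(ix, x):
    step = step * limit
    weight = weight + (weight == step)
    emit(step)
    x = set()
    for ix in weight:
        if limit < limit:
            x.add(weight)
    if step != weight:
        step = step + 1
    limit = 40 % weight
    step = weight[x]
    record(13)
    return ix

for ix in weight:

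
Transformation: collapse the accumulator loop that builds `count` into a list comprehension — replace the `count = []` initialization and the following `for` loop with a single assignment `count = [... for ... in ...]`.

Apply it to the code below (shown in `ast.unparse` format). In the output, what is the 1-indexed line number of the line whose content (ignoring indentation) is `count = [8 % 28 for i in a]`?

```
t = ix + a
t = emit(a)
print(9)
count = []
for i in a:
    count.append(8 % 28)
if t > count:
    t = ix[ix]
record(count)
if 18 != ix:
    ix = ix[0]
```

Transformed code:
t = ix + a
t = emit(a)
print(9)
count = [8 % 28 for i in a]
if t > count:
    t = ix[ix]
record(count)
if 18 != ix:
    ix = ix[0]

4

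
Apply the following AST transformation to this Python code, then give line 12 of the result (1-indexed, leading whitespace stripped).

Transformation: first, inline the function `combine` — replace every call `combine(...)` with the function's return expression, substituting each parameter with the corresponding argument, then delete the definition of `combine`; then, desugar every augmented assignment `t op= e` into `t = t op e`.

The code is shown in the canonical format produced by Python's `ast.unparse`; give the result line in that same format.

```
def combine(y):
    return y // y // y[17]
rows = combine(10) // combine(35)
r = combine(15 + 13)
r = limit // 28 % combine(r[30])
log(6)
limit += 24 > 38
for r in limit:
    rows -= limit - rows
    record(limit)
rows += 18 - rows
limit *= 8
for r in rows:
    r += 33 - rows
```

Transformed code:
rows = 10 // 10 // 10[17] // (35 // 35 // 35[17])
r = (15 + 13) // (15 + 13) // (15 + 13)[17]
r = limit // 28 % (r[30] // r[30] // r[30][17])
log(6)
limit = limit + (24 > 38)
for r in limit:
    rows = rows - (limit - rows)
    record(limit)
rows = rows + (18 - rows)
limit = limit * 8
for r in rows:
    r = r + (33 - rows)

r = r + (33 - rows)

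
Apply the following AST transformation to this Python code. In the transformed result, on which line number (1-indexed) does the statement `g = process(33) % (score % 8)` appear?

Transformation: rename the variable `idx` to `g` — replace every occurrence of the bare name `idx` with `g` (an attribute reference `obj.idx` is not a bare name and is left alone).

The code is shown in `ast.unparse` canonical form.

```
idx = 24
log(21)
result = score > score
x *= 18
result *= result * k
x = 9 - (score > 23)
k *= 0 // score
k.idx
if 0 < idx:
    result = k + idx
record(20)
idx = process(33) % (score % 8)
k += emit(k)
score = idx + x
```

Transformed code:
g = 24
log(21)
result = score > score
x *= 18
result *= result * k
x = 9 - (score > 23)
k *= 0 // score
k.idx
if 0 < g:
    result = k + g
record(20)
g = process(33) % (score % 8)
k += emit(k)
score = g + x

12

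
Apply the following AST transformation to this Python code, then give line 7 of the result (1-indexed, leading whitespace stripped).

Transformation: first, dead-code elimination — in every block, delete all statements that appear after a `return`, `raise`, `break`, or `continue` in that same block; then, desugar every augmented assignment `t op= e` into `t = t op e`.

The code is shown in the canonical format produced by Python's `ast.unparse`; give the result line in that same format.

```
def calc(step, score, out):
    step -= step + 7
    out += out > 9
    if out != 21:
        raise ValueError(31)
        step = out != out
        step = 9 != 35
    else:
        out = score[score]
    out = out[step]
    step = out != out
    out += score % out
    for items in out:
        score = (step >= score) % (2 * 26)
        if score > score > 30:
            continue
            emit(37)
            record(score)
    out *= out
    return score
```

Transformed code:
def calc(step, score, out):
    step = step - (step + 7)
    out = out + (out > 9)
    if out != 21:
        raise ValueError(31)
    else:
        out = score[score]
    out = out[step]
    step = out != out
    out = out + score % out
    for items in out:
        score = (step >= score) % (2 * 26)
        if score > score > 30:
            continue
    out = out * out
    return score

out = score[score]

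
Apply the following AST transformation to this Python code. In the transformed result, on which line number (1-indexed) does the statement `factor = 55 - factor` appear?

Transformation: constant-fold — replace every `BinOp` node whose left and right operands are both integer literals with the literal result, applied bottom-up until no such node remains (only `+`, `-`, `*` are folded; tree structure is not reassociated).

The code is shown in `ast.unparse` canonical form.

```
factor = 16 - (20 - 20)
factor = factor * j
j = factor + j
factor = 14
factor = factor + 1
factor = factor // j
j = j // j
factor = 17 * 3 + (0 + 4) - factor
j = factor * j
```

8

Transformed code:
factor = 16
factor = factor * j
j = factor + j
factor = 14
factor = factor + 1
factor = factor // j
j = j // j
factor = 55 - factor
j = factor * j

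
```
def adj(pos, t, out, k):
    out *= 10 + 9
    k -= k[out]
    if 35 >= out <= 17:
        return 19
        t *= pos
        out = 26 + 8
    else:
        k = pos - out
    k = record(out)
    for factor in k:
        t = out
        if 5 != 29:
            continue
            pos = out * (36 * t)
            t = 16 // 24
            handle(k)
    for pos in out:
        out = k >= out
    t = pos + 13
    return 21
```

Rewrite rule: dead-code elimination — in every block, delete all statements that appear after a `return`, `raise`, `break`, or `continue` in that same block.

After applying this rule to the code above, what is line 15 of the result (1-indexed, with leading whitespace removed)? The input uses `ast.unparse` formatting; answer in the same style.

Transformed code:
def adj(pos, t, out, k):
    out *= 10 + 9
    k -= k[out]
    if 35 >= out <= 17:
        return 19
    else:
        k = pos - out
    k = record(out)
    for factor in k:
        t = out
        if 5 != 29:
            continue
    for pos in out:
        out = k >= out
    t = pos + 13
    return 21

t = pos + 13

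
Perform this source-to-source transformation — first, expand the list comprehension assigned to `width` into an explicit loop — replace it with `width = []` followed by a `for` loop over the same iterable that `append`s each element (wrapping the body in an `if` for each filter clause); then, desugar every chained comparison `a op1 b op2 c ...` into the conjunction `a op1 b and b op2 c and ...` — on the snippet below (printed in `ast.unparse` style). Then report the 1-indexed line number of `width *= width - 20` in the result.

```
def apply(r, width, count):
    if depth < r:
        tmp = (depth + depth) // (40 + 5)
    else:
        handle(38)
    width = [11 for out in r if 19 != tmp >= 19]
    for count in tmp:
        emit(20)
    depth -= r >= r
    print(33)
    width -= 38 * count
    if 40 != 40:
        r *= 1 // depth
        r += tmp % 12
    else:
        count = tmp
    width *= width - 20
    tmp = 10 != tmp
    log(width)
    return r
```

Transformed code:
def apply(r, width, count):
    if depth < r:
        tmp = (depth + depth) // (40 + 5)
    else:
        handle(38)
    width = []
    for out in r:
        if 19 != tmp and tmp >= 19:
            width.append(11)
    for count in tmp:
        emit(20)
    depth -= r >= r
    print(33)
    width -= 38 * count
    if 40 != 40:
        r *= 1 // depth
        r += tmp % 12
    else:
        count = tmp
    width *= width - 20
    tmp = 10 != tmp
    log(width)
    return r

20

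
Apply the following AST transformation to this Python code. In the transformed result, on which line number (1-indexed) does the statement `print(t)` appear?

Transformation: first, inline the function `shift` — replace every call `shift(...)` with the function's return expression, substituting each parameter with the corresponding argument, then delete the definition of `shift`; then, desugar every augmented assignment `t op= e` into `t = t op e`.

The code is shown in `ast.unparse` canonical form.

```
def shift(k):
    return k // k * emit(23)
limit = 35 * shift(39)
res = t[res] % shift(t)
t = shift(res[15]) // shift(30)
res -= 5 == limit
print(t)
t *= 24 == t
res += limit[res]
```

5

Transformed code:
limit = 35 * (39 // 39 * emit(23))
res = t[res] % (t // t * emit(23))
t = res[15] // res[15] * emit(23) // (30 // 30 * emit(23))
res = res - (5 == limit)
print(t)
t = t * (24 == t)
res = res + limit[res]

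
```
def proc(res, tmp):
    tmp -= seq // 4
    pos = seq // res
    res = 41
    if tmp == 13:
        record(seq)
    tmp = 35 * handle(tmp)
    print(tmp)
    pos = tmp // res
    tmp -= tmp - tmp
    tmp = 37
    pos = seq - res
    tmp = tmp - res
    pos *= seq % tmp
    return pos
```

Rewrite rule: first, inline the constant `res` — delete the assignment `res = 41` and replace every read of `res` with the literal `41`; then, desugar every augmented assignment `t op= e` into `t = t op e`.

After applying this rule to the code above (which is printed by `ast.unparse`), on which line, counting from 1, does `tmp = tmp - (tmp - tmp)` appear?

9

Transformed code:
def proc(res, tmp):
    tmp = tmp - seq // 4
    pos = seq // 41
    if tmp == 13:
        record(seq)
    tmp = 35 * handle(tmp)
    print(tmp)
    pos = tmp // 41
    tmp = tmp - (tmp - tmp)
    tmp = 37
    pos = seq - 41
    tmp = tmp - 41
    pos = pos * (seq % tmp)
    return pos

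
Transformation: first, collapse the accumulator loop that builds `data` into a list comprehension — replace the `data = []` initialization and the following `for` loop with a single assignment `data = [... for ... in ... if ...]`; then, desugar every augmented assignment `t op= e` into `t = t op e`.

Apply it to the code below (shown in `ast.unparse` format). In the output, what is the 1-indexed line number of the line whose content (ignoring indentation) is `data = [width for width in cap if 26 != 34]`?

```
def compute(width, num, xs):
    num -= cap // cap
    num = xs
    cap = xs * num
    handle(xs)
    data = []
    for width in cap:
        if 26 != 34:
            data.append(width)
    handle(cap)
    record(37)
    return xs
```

Transformed code:
def compute(width, num, xs):
    num = num - cap // cap
    num = xs
    cap = xs * num
    handle(xs)
    data = [width for width in cap if 26 != 34]
    handle(cap)
    record(37)
    return xs

6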